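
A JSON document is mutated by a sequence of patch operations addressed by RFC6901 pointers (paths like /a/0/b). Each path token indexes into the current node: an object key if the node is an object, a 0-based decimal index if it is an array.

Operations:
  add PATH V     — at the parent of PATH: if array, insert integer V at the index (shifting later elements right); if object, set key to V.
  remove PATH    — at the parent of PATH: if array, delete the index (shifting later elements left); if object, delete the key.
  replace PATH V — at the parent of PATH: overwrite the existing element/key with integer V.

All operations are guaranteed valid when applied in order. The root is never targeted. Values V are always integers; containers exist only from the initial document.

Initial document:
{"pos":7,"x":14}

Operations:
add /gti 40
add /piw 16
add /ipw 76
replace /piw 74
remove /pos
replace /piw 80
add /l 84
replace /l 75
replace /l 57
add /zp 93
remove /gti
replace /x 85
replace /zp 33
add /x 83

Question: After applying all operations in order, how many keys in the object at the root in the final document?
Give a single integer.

After op 1 (add /gti 40): {"gti":40,"pos":7,"x":14}
After op 2 (add /piw 16): {"gti":40,"piw":16,"pos":7,"x":14}
After op 3 (add /ipw 76): {"gti":40,"ipw":76,"piw":16,"pos":7,"x":14}
After op 4 (replace /piw 74): {"gti":40,"ipw":76,"piw":74,"pos":7,"x":14}
After op 5 (remove /pos): {"gti":40,"ipw":76,"piw":74,"x":14}
After op 6 (replace /piw 80): {"gti":40,"ipw":76,"piw":80,"x":14}
After op 7 (add /l 84): {"gti":40,"ipw":76,"l":84,"piw":80,"x":14}
After op 8 (replace /l 75): {"gti":40,"ipw":76,"l":75,"piw":80,"x":14}
After op 9 (replace /l 57): {"gti":40,"ipw":76,"l":57,"piw":80,"x":14}
After op 10 (add /zp 93): {"gti":40,"ipw":76,"l":57,"piw":80,"x":14,"zp":93}
After op 11 (remove /gti): {"ipw":76,"l":57,"piw":80,"x":14,"zp":93}
After op 12 (replace /x 85): {"ipw":76,"l":57,"piw":80,"x":85,"zp":93}
After op 13 (replace /zp 33): {"ipw":76,"l":57,"piw":80,"x":85,"zp":33}
After op 14 (add /x 83): {"ipw":76,"l":57,"piw":80,"x":83,"zp":33}
Size at the root: 5

Answer: 5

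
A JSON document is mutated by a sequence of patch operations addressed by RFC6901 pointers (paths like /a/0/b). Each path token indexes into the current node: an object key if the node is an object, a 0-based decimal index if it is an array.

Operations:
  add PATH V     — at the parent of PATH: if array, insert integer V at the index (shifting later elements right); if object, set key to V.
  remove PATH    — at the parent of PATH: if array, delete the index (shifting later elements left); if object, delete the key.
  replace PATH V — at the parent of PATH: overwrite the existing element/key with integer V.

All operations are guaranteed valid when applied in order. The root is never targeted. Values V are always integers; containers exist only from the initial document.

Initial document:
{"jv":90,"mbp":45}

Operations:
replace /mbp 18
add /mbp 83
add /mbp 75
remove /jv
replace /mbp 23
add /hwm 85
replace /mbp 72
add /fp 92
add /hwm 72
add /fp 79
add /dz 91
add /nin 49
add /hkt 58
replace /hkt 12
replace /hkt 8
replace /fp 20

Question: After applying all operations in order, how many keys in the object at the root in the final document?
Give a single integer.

After op 1 (replace /mbp 18): {"jv":90,"mbp":18}
After op 2 (add /mbp 83): {"jv":90,"mbp":83}
After op 3 (add /mbp 75): {"jv":90,"mbp":75}
After op 4 (remove /jv): {"mbp":75}
After op 5 (replace /mbp 23): {"mbp":23}
After op 6 (add /hwm 85): {"hwm":85,"mbp":23}
After op 7 (replace /mbp 72): {"hwm":85,"mbp":72}
After op 8 (add /fp 92): {"fp":92,"hwm":85,"mbp":72}
After op 9 (add /hwm 72): {"fp":92,"hwm":72,"mbp":72}
After op 10 (add /fp 79): {"fp":79,"hwm":72,"mbp":72}
After op 11 (add /dz 91): {"dz":91,"fp":79,"hwm":72,"mbp":72}
After op 12 (add /nin 49): {"dz":91,"fp":79,"hwm":72,"mbp":72,"nin":49}
After op 13 (add /hkt 58): {"dz":91,"fp":79,"hkt":58,"hwm":72,"mbp":72,"nin":49}
After op 14 (replace /hkt 12): {"dz":91,"fp":79,"hkt":12,"hwm":72,"mbp":72,"nin":49}
After op 15 (replace /hkt 8): {"dz":91,"fp":79,"hkt":8,"hwm":72,"mbp":72,"nin":49}
After op 16 (replace /fp 20): {"dz":91,"fp":20,"hkt":8,"hwm":72,"mbp":72,"nin":49}
Size at the root: 6

Answer: 6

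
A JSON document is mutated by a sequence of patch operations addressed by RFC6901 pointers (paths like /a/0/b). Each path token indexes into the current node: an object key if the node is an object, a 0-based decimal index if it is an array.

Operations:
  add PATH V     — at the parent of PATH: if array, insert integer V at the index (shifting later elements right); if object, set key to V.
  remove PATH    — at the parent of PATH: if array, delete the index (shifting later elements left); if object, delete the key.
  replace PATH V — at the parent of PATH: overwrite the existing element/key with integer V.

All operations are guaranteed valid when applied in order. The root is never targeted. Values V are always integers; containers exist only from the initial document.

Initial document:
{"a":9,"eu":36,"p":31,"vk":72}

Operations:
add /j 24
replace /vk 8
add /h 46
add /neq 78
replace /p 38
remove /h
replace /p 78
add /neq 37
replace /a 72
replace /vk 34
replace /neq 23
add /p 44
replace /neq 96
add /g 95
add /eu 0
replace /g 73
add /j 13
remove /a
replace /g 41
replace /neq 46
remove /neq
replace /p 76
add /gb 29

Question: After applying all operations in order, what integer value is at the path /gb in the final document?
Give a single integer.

Answer: 29

Derivation:
After op 1 (add /j 24): {"a":9,"eu":36,"j":24,"p":31,"vk":72}
After op 2 (replace /vk 8): {"a":9,"eu":36,"j":24,"p":31,"vk":8}
After op 3 (add /h 46): {"a":9,"eu":36,"h":46,"j":24,"p":31,"vk":8}
After op 4 (add /neq 78): {"a":9,"eu":36,"h":46,"j":24,"neq":78,"p":31,"vk":8}
After op 5 (replace /p 38): {"a":9,"eu":36,"h":46,"j":24,"neq":78,"p":38,"vk":8}
After op 6 (remove /h): {"a":9,"eu":36,"j":24,"neq":78,"p":38,"vk":8}
After op 7 (replace /p 78): {"a":9,"eu":36,"j":24,"neq":78,"p":78,"vk":8}
After op 8 (add /neq 37): {"a":9,"eu":36,"j":24,"neq":37,"p":78,"vk":8}
After op 9 (replace /a 72): {"a":72,"eu":36,"j":24,"neq":37,"p":78,"vk":8}
After op 10 (replace /vk 34): {"a":72,"eu":36,"j":24,"neq":37,"p":78,"vk":34}
After op 11 (replace /neq 23): {"a":72,"eu":36,"j":24,"neq":23,"p":78,"vk":34}
After op 12 (add /p 44): {"a":72,"eu":36,"j":24,"neq":23,"p":44,"vk":34}
After op 13 (replace /neq 96): {"a":72,"eu":36,"j":24,"neq":96,"p":44,"vk":34}
After op 14 (add /g 95): {"a":72,"eu":36,"g":95,"j":24,"neq":96,"p":44,"vk":34}
After op 15 (add /eu 0): {"a":72,"eu":0,"g":95,"j":24,"neq":96,"p":44,"vk":34}
After op 16 (replace /g 73): {"a":72,"eu":0,"g":73,"j":24,"neq":96,"p":44,"vk":34}
After op 17 (add /j 13): {"a":72,"eu":0,"g":73,"j":13,"neq":96,"p":44,"vk":34}
After op 18 (remove /a): {"eu":0,"g":73,"j":13,"neq":96,"p":44,"vk":34}
After op 19 (replace /g 41): {"eu":0,"g":41,"j":13,"neq":96,"p":44,"vk":34}
After op 20 (replace /neq 46): {"eu":0,"g":41,"j":13,"neq":46,"p":44,"vk":34}
After op 21 (remove /neq): {"eu":0,"g":41,"j":13,"p":44,"vk":34}
After op 22 (replace /p 76): {"eu":0,"g":41,"j":13,"p":76,"vk":34}
After op 23 (add /gb 29): {"eu":0,"g":41,"gb":29,"j":13,"p":76,"vk":34}
Value at /gb: 29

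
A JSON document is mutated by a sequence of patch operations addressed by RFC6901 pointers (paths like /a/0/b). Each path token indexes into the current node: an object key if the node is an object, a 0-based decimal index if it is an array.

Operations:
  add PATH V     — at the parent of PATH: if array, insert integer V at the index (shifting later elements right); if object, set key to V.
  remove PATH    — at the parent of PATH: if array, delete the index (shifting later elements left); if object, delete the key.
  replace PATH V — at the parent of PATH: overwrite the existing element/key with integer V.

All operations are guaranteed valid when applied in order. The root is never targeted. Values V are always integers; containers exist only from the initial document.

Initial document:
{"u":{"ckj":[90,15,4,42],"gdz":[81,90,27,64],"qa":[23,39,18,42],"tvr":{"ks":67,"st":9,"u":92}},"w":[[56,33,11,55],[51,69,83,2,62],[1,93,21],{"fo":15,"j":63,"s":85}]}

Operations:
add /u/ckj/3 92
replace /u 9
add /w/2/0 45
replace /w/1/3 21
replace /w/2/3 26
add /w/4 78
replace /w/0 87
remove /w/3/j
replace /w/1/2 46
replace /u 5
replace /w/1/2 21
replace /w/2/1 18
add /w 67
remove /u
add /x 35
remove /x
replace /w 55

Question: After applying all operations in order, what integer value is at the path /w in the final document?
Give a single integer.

Answer: 55

Derivation:
After op 1 (add /u/ckj/3 92): {"u":{"ckj":[90,15,4,92,42],"gdz":[81,90,27,64],"qa":[23,39,18,42],"tvr":{"ks":67,"st":9,"u":92}},"w":[[56,33,11,55],[51,69,83,2,62],[1,93,21],{"fo":15,"j":63,"s":85}]}
After op 2 (replace /u 9): {"u":9,"w":[[56,33,11,55],[51,69,83,2,62],[1,93,21],{"fo":15,"j":63,"s":85}]}
After op 3 (add /w/2/0 45): {"u":9,"w":[[56,33,11,55],[51,69,83,2,62],[45,1,93,21],{"fo":15,"j":63,"s":85}]}
After op 4 (replace /w/1/3 21): {"u":9,"w":[[56,33,11,55],[51,69,83,21,62],[45,1,93,21],{"fo":15,"j":63,"s":85}]}
After op 5 (replace /w/2/3 26): {"u":9,"w":[[56,33,11,55],[51,69,83,21,62],[45,1,93,26],{"fo":15,"j":63,"s":85}]}
After op 6 (add /w/4 78): {"u":9,"w":[[56,33,11,55],[51,69,83,21,62],[45,1,93,26],{"fo":15,"j":63,"s":85},78]}
After op 7 (replace /w/0 87): {"u":9,"w":[87,[51,69,83,21,62],[45,1,93,26],{"fo":15,"j":63,"s":85},78]}
After op 8 (remove /w/3/j): {"u":9,"w":[87,[51,69,83,21,62],[45,1,93,26],{"fo":15,"s":85},78]}
After op 9 (replace /w/1/2 46): {"u":9,"w":[87,[51,69,46,21,62],[45,1,93,26],{"fo":15,"s":85},78]}
After op 10 (replace /u 5): {"u":5,"w":[87,[51,69,46,21,62],[45,1,93,26],{"fo":15,"s":85},78]}
After op 11 (replace /w/1/2 21): {"u":5,"w":[87,[51,69,21,21,62],[45,1,93,26],{"fo":15,"s":85},78]}
After op 12 (replace /w/2/1 18): {"u":5,"w":[87,[51,69,21,21,62],[45,18,93,26],{"fo":15,"s":85},78]}
After op 13 (add /w 67): {"u":5,"w":67}
After op 14 (remove /u): {"w":67}
After op 15 (add /x 35): {"w":67,"x":35}
After op 16 (remove /x): {"w":67}
After op 17 (replace /w 55): {"w":55}
Value at /w: 55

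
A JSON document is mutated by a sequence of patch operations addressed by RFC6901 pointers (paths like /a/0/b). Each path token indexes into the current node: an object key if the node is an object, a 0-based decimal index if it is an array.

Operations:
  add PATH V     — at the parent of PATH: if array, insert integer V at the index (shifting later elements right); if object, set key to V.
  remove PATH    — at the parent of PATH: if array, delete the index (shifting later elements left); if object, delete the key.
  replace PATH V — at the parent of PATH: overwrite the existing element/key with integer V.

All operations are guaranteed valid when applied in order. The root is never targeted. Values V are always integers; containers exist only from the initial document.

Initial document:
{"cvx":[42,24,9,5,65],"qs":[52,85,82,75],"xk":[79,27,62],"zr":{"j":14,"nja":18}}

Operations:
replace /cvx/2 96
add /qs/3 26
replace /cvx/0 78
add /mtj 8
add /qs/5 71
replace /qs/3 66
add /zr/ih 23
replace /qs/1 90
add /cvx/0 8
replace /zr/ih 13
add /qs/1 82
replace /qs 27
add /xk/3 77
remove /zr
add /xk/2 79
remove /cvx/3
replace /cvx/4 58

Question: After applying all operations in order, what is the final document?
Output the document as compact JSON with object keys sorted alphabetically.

After op 1 (replace /cvx/2 96): {"cvx":[42,24,96,5,65],"qs":[52,85,82,75],"xk":[79,27,62],"zr":{"j":14,"nja":18}}
After op 2 (add /qs/3 26): {"cvx":[42,24,96,5,65],"qs":[52,85,82,26,75],"xk":[79,27,62],"zr":{"j":14,"nja":18}}
After op 3 (replace /cvx/0 78): {"cvx":[78,24,96,5,65],"qs":[52,85,82,26,75],"xk":[79,27,62],"zr":{"j":14,"nja":18}}
After op 4 (add /mtj 8): {"cvx":[78,24,96,5,65],"mtj":8,"qs":[52,85,82,26,75],"xk":[79,27,62],"zr":{"j":14,"nja":18}}
After op 5 (add /qs/5 71): {"cvx":[78,24,96,5,65],"mtj":8,"qs":[52,85,82,26,75,71],"xk":[79,27,62],"zr":{"j":14,"nja":18}}
After op 6 (replace /qs/3 66): {"cvx":[78,24,96,5,65],"mtj":8,"qs":[52,85,82,66,75,71],"xk":[79,27,62],"zr":{"j":14,"nja":18}}
After op 7 (add /zr/ih 23): {"cvx":[78,24,96,5,65],"mtj":8,"qs":[52,85,82,66,75,71],"xk":[79,27,62],"zr":{"ih":23,"j":14,"nja":18}}
After op 8 (replace /qs/1 90): {"cvx":[78,24,96,5,65],"mtj":8,"qs":[52,90,82,66,75,71],"xk":[79,27,62],"zr":{"ih":23,"j":14,"nja":18}}
After op 9 (add /cvx/0 8): {"cvx":[8,78,24,96,5,65],"mtj":8,"qs":[52,90,82,66,75,71],"xk":[79,27,62],"zr":{"ih":23,"j":14,"nja":18}}
After op 10 (replace /zr/ih 13): {"cvx":[8,78,24,96,5,65],"mtj":8,"qs":[52,90,82,66,75,71],"xk":[79,27,62],"zr":{"ih":13,"j":14,"nja":18}}
After op 11 (add /qs/1 82): {"cvx":[8,78,24,96,5,65],"mtj":8,"qs":[52,82,90,82,66,75,71],"xk":[79,27,62],"zr":{"ih":13,"j":14,"nja":18}}
After op 12 (replace /qs 27): {"cvx":[8,78,24,96,5,65],"mtj":8,"qs":27,"xk":[79,27,62],"zr":{"ih":13,"j":14,"nja":18}}
After op 13 (add /xk/3 77): {"cvx":[8,78,24,96,5,65],"mtj":8,"qs":27,"xk":[79,27,62,77],"zr":{"ih":13,"j":14,"nja":18}}
After op 14 (remove /zr): {"cvx":[8,78,24,96,5,65],"mtj":8,"qs":27,"xk":[79,27,62,77]}
After op 15 (add /xk/2 79): {"cvx":[8,78,24,96,5,65],"mtj":8,"qs":27,"xk":[79,27,79,62,77]}
After op 16 (remove /cvx/3): {"cvx":[8,78,24,5,65],"mtj":8,"qs":27,"xk":[79,27,79,62,77]}
After op 17 (replace /cvx/4 58): {"cvx":[8,78,24,5,58],"mtj":8,"qs":27,"xk":[79,27,79,62,77]}

Answer: {"cvx":[8,78,24,5,58],"mtj":8,"qs":27,"xk":[79,27,79,62,77]}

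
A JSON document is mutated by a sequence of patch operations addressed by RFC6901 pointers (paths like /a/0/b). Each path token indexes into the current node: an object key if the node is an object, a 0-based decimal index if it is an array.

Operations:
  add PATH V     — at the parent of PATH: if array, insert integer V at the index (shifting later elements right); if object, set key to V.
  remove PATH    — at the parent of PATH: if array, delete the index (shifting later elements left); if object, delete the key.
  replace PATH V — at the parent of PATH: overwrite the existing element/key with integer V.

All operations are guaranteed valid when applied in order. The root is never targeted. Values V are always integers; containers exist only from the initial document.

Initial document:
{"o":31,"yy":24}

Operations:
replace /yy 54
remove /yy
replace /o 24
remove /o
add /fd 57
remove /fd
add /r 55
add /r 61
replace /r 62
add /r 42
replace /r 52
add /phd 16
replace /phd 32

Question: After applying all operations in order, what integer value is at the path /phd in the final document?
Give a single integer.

After op 1 (replace /yy 54): {"o":31,"yy":54}
After op 2 (remove /yy): {"o":31}
After op 3 (replace /o 24): {"o":24}
After op 4 (remove /o): {}
After op 5 (add /fd 57): {"fd":57}
After op 6 (remove /fd): {}
After op 7 (add /r 55): {"r":55}
After op 8 (add /r 61): {"r":61}
After op 9 (replace /r 62): {"r":62}
After op 10 (add /r 42): {"r":42}
After op 11 (replace /r 52): {"r":52}
After op 12 (add /phd 16): {"phd":16,"r":52}
After op 13 (replace /phd 32): {"phd":32,"r":52}
Value at /phd: 32

Answer: 32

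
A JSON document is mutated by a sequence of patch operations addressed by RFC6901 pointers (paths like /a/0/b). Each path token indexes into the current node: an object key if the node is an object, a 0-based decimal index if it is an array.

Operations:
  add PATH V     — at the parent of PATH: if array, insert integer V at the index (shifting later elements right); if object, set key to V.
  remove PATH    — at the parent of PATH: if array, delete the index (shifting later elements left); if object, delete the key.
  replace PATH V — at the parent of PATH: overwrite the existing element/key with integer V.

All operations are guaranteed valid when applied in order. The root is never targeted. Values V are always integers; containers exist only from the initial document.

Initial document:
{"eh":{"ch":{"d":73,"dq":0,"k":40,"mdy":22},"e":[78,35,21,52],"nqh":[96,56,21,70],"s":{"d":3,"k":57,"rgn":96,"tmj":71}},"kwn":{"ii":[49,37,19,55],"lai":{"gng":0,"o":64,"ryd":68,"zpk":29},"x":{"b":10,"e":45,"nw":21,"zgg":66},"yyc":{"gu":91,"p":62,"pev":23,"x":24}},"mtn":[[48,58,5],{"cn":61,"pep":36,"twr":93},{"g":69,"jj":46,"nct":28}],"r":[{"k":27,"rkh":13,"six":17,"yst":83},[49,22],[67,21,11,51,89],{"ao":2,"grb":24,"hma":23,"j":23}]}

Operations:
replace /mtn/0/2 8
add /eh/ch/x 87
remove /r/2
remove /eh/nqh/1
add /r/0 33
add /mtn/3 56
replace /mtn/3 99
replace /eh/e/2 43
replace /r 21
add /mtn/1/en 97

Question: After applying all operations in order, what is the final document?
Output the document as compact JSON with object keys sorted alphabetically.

Answer: {"eh":{"ch":{"d":73,"dq":0,"k":40,"mdy":22,"x":87},"e":[78,35,43,52],"nqh":[96,21,70],"s":{"d":3,"k":57,"rgn":96,"tmj":71}},"kwn":{"ii":[49,37,19,55],"lai":{"gng":0,"o":64,"ryd":68,"zpk":29},"x":{"b":10,"e":45,"nw":21,"zgg":66},"yyc":{"gu":91,"p":62,"pev":23,"x":24}},"mtn":[[48,58,8],{"cn":61,"en":97,"pep":36,"twr":93},{"g":69,"jj":46,"nct":28},99],"r":21}

Derivation:
After op 1 (replace /mtn/0/2 8): {"eh":{"ch":{"d":73,"dq":0,"k":40,"mdy":22},"e":[78,35,21,52],"nqh":[96,56,21,70],"s":{"d":3,"k":57,"rgn":96,"tmj":71}},"kwn":{"ii":[49,37,19,55],"lai":{"gng":0,"o":64,"ryd":68,"zpk":29},"x":{"b":10,"e":45,"nw":21,"zgg":66},"yyc":{"gu":91,"p":62,"pev":23,"x":24}},"mtn":[[48,58,8],{"cn":61,"pep":36,"twr":93},{"g":69,"jj":46,"nct":28}],"r":[{"k":27,"rkh":13,"six":17,"yst":83},[49,22],[67,21,11,51,89],{"ao":2,"grb":24,"hma":23,"j":23}]}
After op 2 (add /eh/ch/x 87): {"eh":{"ch":{"d":73,"dq":0,"k":40,"mdy":22,"x":87},"e":[78,35,21,52],"nqh":[96,56,21,70],"s":{"d":3,"k":57,"rgn":96,"tmj":71}},"kwn":{"ii":[49,37,19,55],"lai":{"gng":0,"o":64,"ryd":68,"zpk":29},"x":{"b":10,"e":45,"nw":21,"zgg":66},"yyc":{"gu":91,"p":62,"pev":23,"x":24}},"mtn":[[48,58,8],{"cn":61,"pep":36,"twr":93},{"g":69,"jj":46,"nct":28}],"r":[{"k":27,"rkh":13,"six":17,"yst":83},[49,22],[67,21,11,51,89],{"ao":2,"grb":24,"hma":23,"j":23}]}
After op 3 (remove /r/2): {"eh":{"ch":{"d":73,"dq":0,"k":40,"mdy":22,"x":87},"e":[78,35,21,52],"nqh":[96,56,21,70],"s":{"d":3,"k":57,"rgn":96,"tmj":71}},"kwn":{"ii":[49,37,19,55],"lai":{"gng":0,"o":64,"ryd":68,"zpk":29},"x":{"b":10,"e":45,"nw":21,"zgg":66},"yyc":{"gu":91,"p":62,"pev":23,"x":24}},"mtn":[[48,58,8],{"cn":61,"pep":36,"twr":93},{"g":69,"jj":46,"nct":28}],"r":[{"k":27,"rkh":13,"six":17,"yst":83},[49,22],{"ao":2,"grb":24,"hma":23,"j":23}]}
After op 4 (remove /eh/nqh/1): {"eh":{"ch":{"d":73,"dq":0,"k":40,"mdy":22,"x":87},"e":[78,35,21,52],"nqh":[96,21,70],"s":{"d":3,"k":57,"rgn":96,"tmj":71}},"kwn":{"ii":[49,37,19,55],"lai":{"gng":0,"o":64,"ryd":68,"zpk":29},"x":{"b":10,"e":45,"nw":21,"zgg":66},"yyc":{"gu":91,"p":62,"pev":23,"x":24}},"mtn":[[48,58,8],{"cn":61,"pep":36,"twr":93},{"g":69,"jj":46,"nct":28}],"r":[{"k":27,"rkh":13,"six":17,"yst":83},[49,22],{"ao":2,"grb":24,"hma":23,"j":23}]}
After op 5 (add /r/0 33): {"eh":{"ch":{"d":73,"dq":0,"k":40,"mdy":22,"x":87},"e":[78,35,21,52],"nqh":[96,21,70],"s":{"d":3,"k":57,"rgn":96,"tmj":71}},"kwn":{"ii":[49,37,19,55],"lai":{"gng":0,"o":64,"ryd":68,"zpk":29},"x":{"b":10,"e":45,"nw":21,"zgg":66},"yyc":{"gu":91,"p":62,"pev":23,"x":24}},"mtn":[[48,58,8],{"cn":61,"pep":36,"twr":93},{"g":69,"jj":46,"nct":28}],"r":[33,{"k":27,"rkh":13,"six":17,"yst":83},[49,22],{"ao":2,"grb":24,"hma":23,"j":23}]}
After op 6 (add /mtn/3 56): {"eh":{"ch":{"d":73,"dq":0,"k":40,"mdy":22,"x":87},"e":[78,35,21,52],"nqh":[96,21,70],"s":{"d":3,"k":57,"rgn":96,"tmj":71}},"kwn":{"ii":[49,37,19,55],"lai":{"gng":0,"o":64,"ryd":68,"zpk":29},"x":{"b":10,"e":45,"nw":21,"zgg":66},"yyc":{"gu":91,"p":62,"pev":23,"x":24}},"mtn":[[48,58,8],{"cn":61,"pep":36,"twr":93},{"g":69,"jj":46,"nct":28},56],"r":[33,{"k":27,"rkh":13,"six":17,"yst":83},[49,22],{"ao":2,"grb":24,"hma":23,"j":23}]}
After op 7 (replace /mtn/3 99): {"eh":{"ch":{"d":73,"dq":0,"k":40,"mdy":22,"x":87},"e":[78,35,21,52],"nqh":[96,21,70],"s":{"d":3,"k":57,"rgn":96,"tmj":71}},"kwn":{"ii":[49,37,19,55],"lai":{"gng":0,"o":64,"ryd":68,"zpk":29},"x":{"b":10,"e":45,"nw":21,"zgg":66},"yyc":{"gu":91,"p":62,"pev":23,"x":24}},"mtn":[[48,58,8],{"cn":61,"pep":36,"twr":93},{"g":69,"jj":46,"nct":28},99],"r":[33,{"k":27,"rkh":13,"six":17,"yst":83},[49,22],{"ao":2,"grb":24,"hma":23,"j":23}]}
After op 8 (replace /eh/e/2 43): {"eh":{"ch":{"d":73,"dq":0,"k":40,"mdy":22,"x":87},"e":[78,35,43,52],"nqh":[96,21,70],"s":{"d":3,"k":57,"rgn":96,"tmj":71}},"kwn":{"ii":[49,37,19,55],"lai":{"gng":0,"o":64,"ryd":68,"zpk":29},"x":{"b":10,"e":45,"nw":21,"zgg":66},"yyc":{"gu":91,"p":62,"pev":23,"x":24}},"mtn":[[48,58,8],{"cn":61,"pep":36,"twr":93},{"g":69,"jj":46,"nct":28},99],"r":[33,{"k":27,"rkh":13,"six":17,"yst":83},[49,22],{"ao":2,"grb":24,"hma":23,"j":23}]}
After op 9 (replace /r 21): {"eh":{"ch":{"d":73,"dq":0,"k":40,"mdy":22,"x":87},"e":[78,35,43,52],"nqh":[96,21,70],"s":{"d":3,"k":57,"rgn":96,"tmj":71}},"kwn":{"ii":[49,37,19,55],"lai":{"gng":0,"o":64,"ryd":68,"zpk":29},"x":{"b":10,"e":45,"nw":21,"zgg":66},"yyc":{"gu":91,"p":62,"pev":23,"x":24}},"mtn":[[48,58,8],{"cn":61,"pep":36,"twr":93},{"g":69,"jj":46,"nct":28},99],"r":21}
After op 10 (add /mtn/1/en 97): {"eh":{"ch":{"d":73,"dq":0,"k":40,"mdy":22,"x":87},"e":[78,35,43,52],"nqh":[96,21,70],"s":{"d":3,"k":57,"rgn":96,"tmj":71}},"kwn":{"ii":[49,37,19,55],"lai":{"gng":0,"o":64,"ryd":68,"zpk":29},"x":{"b":10,"e":45,"nw":21,"zgg":66},"yyc":{"gu":91,"p":62,"pev":23,"x":24}},"mtn":[[48,58,8],{"cn":61,"en":97,"pep":36,"twr":93},{"g":69,"jj":46,"nct":28},99],"r":21}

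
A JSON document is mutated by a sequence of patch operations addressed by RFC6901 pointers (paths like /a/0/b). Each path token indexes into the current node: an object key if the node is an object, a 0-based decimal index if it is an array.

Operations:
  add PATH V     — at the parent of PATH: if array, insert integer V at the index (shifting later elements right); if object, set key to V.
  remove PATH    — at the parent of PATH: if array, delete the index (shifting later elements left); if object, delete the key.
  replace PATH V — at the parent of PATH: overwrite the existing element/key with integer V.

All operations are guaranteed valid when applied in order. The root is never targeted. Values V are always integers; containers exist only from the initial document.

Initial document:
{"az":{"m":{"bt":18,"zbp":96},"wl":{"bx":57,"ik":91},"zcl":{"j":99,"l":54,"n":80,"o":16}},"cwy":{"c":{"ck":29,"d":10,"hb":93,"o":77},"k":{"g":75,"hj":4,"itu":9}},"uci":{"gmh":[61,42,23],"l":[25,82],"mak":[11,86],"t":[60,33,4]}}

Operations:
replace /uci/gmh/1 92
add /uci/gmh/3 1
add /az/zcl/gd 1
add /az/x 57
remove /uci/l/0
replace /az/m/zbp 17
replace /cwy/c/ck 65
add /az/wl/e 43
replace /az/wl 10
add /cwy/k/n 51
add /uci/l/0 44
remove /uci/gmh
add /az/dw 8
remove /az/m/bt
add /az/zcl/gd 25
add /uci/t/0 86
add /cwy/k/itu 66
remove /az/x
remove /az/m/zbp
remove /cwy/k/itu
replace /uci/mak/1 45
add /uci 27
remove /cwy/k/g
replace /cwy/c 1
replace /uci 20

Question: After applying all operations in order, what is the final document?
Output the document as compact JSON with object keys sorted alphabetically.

Answer: {"az":{"dw":8,"m":{},"wl":10,"zcl":{"gd":25,"j":99,"l":54,"n":80,"o":16}},"cwy":{"c":1,"k":{"hj":4,"n":51}},"uci":20}

Derivation:
After op 1 (replace /uci/gmh/1 92): {"az":{"m":{"bt":18,"zbp":96},"wl":{"bx":57,"ik":91},"zcl":{"j":99,"l":54,"n":80,"o":16}},"cwy":{"c":{"ck":29,"d":10,"hb":93,"o":77},"k":{"g":75,"hj":4,"itu":9}},"uci":{"gmh":[61,92,23],"l":[25,82],"mak":[11,86],"t":[60,33,4]}}
After op 2 (add /uci/gmh/3 1): {"az":{"m":{"bt":18,"zbp":96},"wl":{"bx":57,"ik":91},"zcl":{"j":99,"l":54,"n":80,"o":16}},"cwy":{"c":{"ck":29,"d":10,"hb":93,"o":77},"k":{"g":75,"hj":4,"itu":9}},"uci":{"gmh":[61,92,23,1],"l":[25,82],"mak":[11,86],"t":[60,33,4]}}
After op 3 (add /az/zcl/gd 1): {"az":{"m":{"bt":18,"zbp":96},"wl":{"bx":57,"ik":91},"zcl":{"gd":1,"j":99,"l":54,"n":80,"o":16}},"cwy":{"c":{"ck":29,"d":10,"hb":93,"o":77},"k":{"g":75,"hj":4,"itu":9}},"uci":{"gmh":[61,92,23,1],"l":[25,82],"mak":[11,86],"t":[60,33,4]}}
After op 4 (add /az/x 57): {"az":{"m":{"bt":18,"zbp":96},"wl":{"bx":57,"ik":91},"x":57,"zcl":{"gd":1,"j":99,"l":54,"n":80,"o":16}},"cwy":{"c":{"ck":29,"d":10,"hb":93,"o":77},"k":{"g":75,"hj":4,"itu":9}},"uci":{"gmh":[61,92,23,1],"l":[25,82],"mak":[11,86],"t":[60,33,4]}}
After op 5 (remove /uci/l/0): {"az":{"m":{"bt":18,"zbp":96},"wl":{"bx":57,"ik":91},"x":57,"zcl":{"gd":1,"j":99,"l":54,"n":80,"o":16}},"cwy":{"c":{"ck":29,"d":10,"hb":93,"o":77},"k":{"g":75,"hj":4,"itu":9}},"uci":{"gmh":[61,92,23,1],"l":[82],"mak":[11,86],"t":[60,33,4]}}
After op 6 (replace /az/m/zbp 17): {"az":{"m":{"bt":18,"zbp":17},"wl":{"bx":57,"ik":91},"x":57,"zcl":{"gd":1,"j":99,"l":54,"n":80,"o":16}},"cwy":{"c":{"ck":29,"d":10,"hb":93,"o":77},"k":{"g":75,"hj":4,"itu":9}},"uci":{"gmh":[61,92,23,1],"l":[82],"mak":[11,86],"t":[60,33,4]}}
After op 7 (replace /cwy/c/ck 65): {"az":{"m":{"bt":18,"zbp":17},"wl":{"bx":57,"ik":91},"x":57,"zcl":{"gd":1,"j":99,"l":54,"n":80,"o":16}},"cwy":{"c":{"ck":65,"d":10,"hb":93,"o":77},"k":{"g":75,"hj":4,"itu":9}},"uci":{"gmh":[61,92,23,1],"l":[82],"mak":[11,86],"t":[60,33,4]}}
After op 8 (add /az/wl/e 43): {"az":{"m":{"bt":18,"zbp":17},"wl":{"bx":57,"e":43,"ik":91},"x":57,"zcl":{"gd":1,"j":99,"l":54,"n":80,"o":16}},"cwy":{"c":{"ck":65,"d":10,"hb":93,"o":77},"k":{"g":75,"hj":4,"itu":9}},"uci":{"gmh":[61,92,23,1],"l":[82],"mak":[11,86],"t":[60,33,4]}}
After op 9 (replace /az/wl 10): {"az":{"m":{"bt":18,"zbp":17},"wl":10,"x":57,"zcl":{"gd":1,"j":99,"l":54,"n":80,"o":16}},"cwy":{"c":{"ck":65,"d":10,"hb":93,"o":77},"k":{"g":75,"hj":4,"itu":9}},"uci":{"gmh":[61,92,23,1],"l":[82],"mak":[11,86],"t":[60,33,4]}}
After op 10 (add /cwy/k/n 51): {"az":{"m":{"bt":18,"zbp":17},"wl":10,"x":57,"zcl":{"gd":1,"j":99,"l":54,"n":80,"o":16}},"cwy":{"c":{"ck":65,"d":10,"hb":93,"o":77},"k":{"g":75,"hj":4,"itu":9,"n":51}},"uci":{"gmh":[61,92,23,1],"l":[82],"mak":[11,86],"t":[60,33,4]}}
After op 11 (add /uci/l/0 44): {"az":{"m":{"bt":18,"zbp":17},"wl":10,"x":57,"zcl":{"gd":1,"j":99,"l":54,"n":80,"o":16}},"cwy":{"c":{"ck":65,"d":10,"hb":93,"o":77},"k":{"g":75,"hj":4,"itu":9,"n":51}},"uci":{"gmh":[61,92,23,1],"l":[44,82],"mak":[11,86],"t":[60,33,4]}}
After op 12 (remove /uci/gmh): {"az":{"m":{"bt":18,"zbp":17},"wl":10,"x":57,"zcl":{"gd":1,"j":99,"l":54,"n":80,"o":16}},"cwy":{"c":{"ck":65,"d":10,"hb":93,"o":77},"k":{"g":75,"hj":4,"itu":9,"n":51}},"uci":{"l":[44,82],"mak":[11,86],"t":[60,33,4]}}
After op 13 (add /az/dw 8): {"az":{"dw":8,"m":{"bt":18,"zbp":17},"wl":10,"x":57,"zcl":{"gd":1,"j":99,"l":54,"n":80,"o":16}},"cwy":{"c":{"ck":65,"d":10,"hb":93,"o":77},"k":{"g":75,"hj":4,"itu":9,"n":51}},"uci":{"l":[44,82],"mak":[11,86],"t":[60,33,4]}}
After op 14 (remove /az/m/bt): {"az":{"dw":8,"m":{"zbp":17},"wl":10,"x":57,"zcl":{"gd":1,"j":99,"l":54,"n":80,"o":16}},"cwy":{"c":{"ck":65,"d":10,"hb":93,"o":77},"k":{"g":75,"hj":4,"itu":9,"n":51}},"uci":{"l":[44,82],"mak":[11,86],"t":[60,33,4]}}
After op 15 (add /az/zcl/gd 25): {"az":{"dw":8,"m":{"zbp":17},"wl":10,"x":57,"zcl":{"gd":25,"j":99,"l":54,"n":80,"o":16}},"cwy":{"c":{"ck":65,"d":10,"hb":93,"o":77},"k":{"g":75,"hj":4,"itu":9,"n":51}},"uci":{"l":[44,82],"mak":[11,86],"t":[60,33,4]}}
After op 16 (add /uci/t/0 86): {"az":{"dw":8,"m":{"zbp":17},"wl":10,"x":57,"zcl":{"gd":25,"j":99,"l":54,"n":80,"o":16}},"cwy":{"c":{"ck":65,"d":10,"hb":93,"o":77},"k":{"g":75,"hj":4,"itu":9,"n":51}},"uci":{"l":[44,82],"mak":[11,86],"t":[86,60,33,4]}}
After op 17 (add /cwy/k/itu 66): {"az":{"dw":8,"m":{"zbp":17},"wl":10,"x":57,"zcl":{"gd":25,"j":99,"l":54,"n":80,"o":16}},"cwy":{"c":{"ck":65,"d":10,"hb":93,"o":77},"k":{"g":75,"hj":4,"itu":66,"n":51}},"uci":{"l":[44,82],"mak":[11,86],"t":[86,60,33,4]}}
After op 18 (remove /az/x): {"az":{"dw":8,"m":{"zbp":17},"wl":10,"zcl":{"gd":25,"j":99,"l":54,"n":80,"o":16}},"cwy":{"c":{"ck":65,"d":10,"hb":93,"o":77},"k":{"g":75,"hj":4,"itu":66,"n":51}},"uci":{"l":[44,82],"mak":[11,86],"t":[86,60,33,4]}}
After op 19 (remove /az/m/zbp): {"az":{"dw":8,"m":{},"wl":10,"zcl":{"gd":25,"j":99,"l":54,"n":80,"o":16}},"cwy":{"c":{"ck":65,"d":10,"hb":93,"o":77},"k":{"g":75,"hj":4,"itu":66,"n":51}},"uci":{"l":[44,82],"mak":[11,86],"t":[86,60,33,4]}}
After op 20 (remove /cwy/k/itu): {"az":{"dw":8,"m":{},"wl":10,"zcl":{"gd":25,"j":99,"l":54,"n":80,"o":16}},"cwy":{"c":{"ck":65,"d":10,"hb":93,"o":77},"k":{"g":75,"hj":4,"n":51}},"uci":{"l":[44,82],"mak":[11,86],"t":[86,60,33,4]}}
After op 21 (replace /uci/mak/1 45): {"az":{"dw":8,"m":{},"wl":10,"zcl":{"gd":25,"j":99,"l":54,"n":80,"o":16}},"cwy":{"c":{"ck":65,"d":10,"hb":93,"o":77},"k":{"g":75,"hj":4,"n":51}},"uci":{"l":[44,82],"mak":[11,45],"t":[86,60,33,4]}}
After op 22 (add /uci 27): {"az":{"dw":8,"m":{},"wl":10,"zcl":{"gd":25,"j":99,"l":54,"n":80,"o":16}},"cwy":{"c":{"ck":65,"d":10,"hb":93,"o":77},"k":{"g":75,"hj":4,"n":51}},"uci":27}
After op 23 (remove /cwy/k/g): {"az":{"dw":8,"m":{},"wl":10,"zcl":{"gd":25,"j":99,"l":54,"n":80,"o":16}},"cwy":{"c":{"ck":65,"d":10,"hb":93,"o":77},"k":{"hj":4,"n":51}},"uci":27}
After op 24 (replace /cwy/c 1): {"az":{"dw":8,"m":{},"wl":10,"zcl":{"gd":25,"j":99,"l":54,"n":80,"o":16}},"cwy":{"c":1,"k":{"hj":4,"n":51}},"uci":27}
After op 25 (replace /uci 20): {"az":{"dw":8,"m":{},"wl":10,"zcl":{"gd":25,"j":99,"l":54,"n":80,"o":16}},"cwy":{"c":1,"k":{"hj":4,"n":51}},"uci":20}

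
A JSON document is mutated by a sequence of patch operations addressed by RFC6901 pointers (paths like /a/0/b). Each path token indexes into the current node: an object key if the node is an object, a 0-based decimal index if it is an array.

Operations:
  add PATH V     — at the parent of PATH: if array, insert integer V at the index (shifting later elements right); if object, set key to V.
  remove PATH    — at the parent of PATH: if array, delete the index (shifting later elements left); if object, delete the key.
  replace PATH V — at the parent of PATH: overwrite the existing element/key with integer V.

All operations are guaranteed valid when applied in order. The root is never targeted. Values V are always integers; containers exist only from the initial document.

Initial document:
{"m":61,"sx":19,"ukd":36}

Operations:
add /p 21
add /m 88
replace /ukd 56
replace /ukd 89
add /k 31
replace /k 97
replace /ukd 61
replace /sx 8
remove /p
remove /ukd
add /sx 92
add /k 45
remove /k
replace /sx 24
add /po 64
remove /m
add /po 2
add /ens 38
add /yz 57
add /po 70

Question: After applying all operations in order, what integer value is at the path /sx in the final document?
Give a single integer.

Answer: 24

Derivation:
After op 1 (add /p 21): {"m":61,"p":21,"sx":19,"ukd":36}
After op 2 (add /m 88): {"m":88,"p":21,"sx":19,"ukd":36}
After op 3 (replace /ukd 56): {"m":88,"p":21,"sx":19,"ukd":56}
After op 4 (replace /ukd 89): {"m":88,"p":21,"sx":19,"ukd":89}
After op 5 (add /k 31): {"k":31,"m":88,"p":21,"sx":19,"ukd":89}
After op 6 (replace /k 97): {"k":97,"m":88,"p":21,"sx":19,"ukd":89}
After op 7 (replace /ukd 61): {"k":97,"m":88,"p":21,"sx":19,"ukd":61}
After op 8 (replace /sx 8): {"k":97,"m":88,"p":21,"sx":8,"ukd":61}
After op 9 (remove /p): {"k":97,"m":88,"sx":8,"ukd":61}
After op 10 (remove /ukd): {"k":97,"m":88,"sx":8}
After op 11 (add /sx 92): {"k":97,"m":88,"sx":92}
After op 12 (add /k 45): {"k":45,"m":88,"sx":92}
After op 13 (remove /k): {"m":88,"sx":92}
After op 14 (replace /sx 24): {"m":88,"sx":24}
After op 15 (add /po 64): {"m":88,"po":64,"sx":24}
After op 16 (remove /m): {"po":64,"sx":24}
After op 17 (add /po 2): {"po":2,"sx":24}
After op 18 (add /ens 38): {"ens":38,"po":2,"sx":24}
After op 19 (add /yz 57): {"ens":38,"po":2,"sx":24,"yz":57}
After op 20 (add /po 70): {"ens":38,"po":70,"sx":24,"yz":57}
Value at /sx: 24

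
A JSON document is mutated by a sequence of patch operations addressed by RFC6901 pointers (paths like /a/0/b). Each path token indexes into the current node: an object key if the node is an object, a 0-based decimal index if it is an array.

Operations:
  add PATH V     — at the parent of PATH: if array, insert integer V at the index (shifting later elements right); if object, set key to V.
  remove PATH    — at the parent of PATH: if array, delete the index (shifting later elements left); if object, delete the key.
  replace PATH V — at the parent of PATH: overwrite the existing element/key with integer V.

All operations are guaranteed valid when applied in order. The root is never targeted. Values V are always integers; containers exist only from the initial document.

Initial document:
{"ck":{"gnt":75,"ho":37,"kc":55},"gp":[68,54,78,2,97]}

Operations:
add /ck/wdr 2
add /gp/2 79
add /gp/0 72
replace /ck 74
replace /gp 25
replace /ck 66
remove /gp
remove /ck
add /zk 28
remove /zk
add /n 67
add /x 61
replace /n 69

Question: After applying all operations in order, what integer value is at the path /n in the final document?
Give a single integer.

Answer: 69

Derivation:
After op 1 (add /ck/wdr 2): {"ck":{"gnt":75,"ho":37,"kc":55,"wdr":2},"gp":[68,54,78,2,97]}
After op 2 (add /gp/2 79): {"ck":{"gnt":75,"ho":37,"kc":55,"wdr":2},"gp":[68,54,79,78,2,97]}
After op 3 (add /gp/0 72): {"ck":{"gnt":75,"ho":37,"kc":55,"wdr":2},"gp":[72,68,54,79,78,2,97]}
After op 4 (replace /ck 74): {"ck":74,"gp":[72,68,54,79,78,2,97]}
After op 5 (replace /gp 25): {"ck":74,"gp":25}
After op 6 (replace /ck 66): {"ck":66,"gp":25}
After op 7 (remove /gp): {"ck":66}
After op 8 (remove /ck): {}
After op 9 (add /zk 28): {"zk":28}
After op 10 (remove /zk): {}
After op 11 (add /n 67): {"n":67}
After op 12 (add /x 61): {"n":67,"x":61}
After op 13 (replace /n 69): {"n":69,"x":61}
Value at /n: 69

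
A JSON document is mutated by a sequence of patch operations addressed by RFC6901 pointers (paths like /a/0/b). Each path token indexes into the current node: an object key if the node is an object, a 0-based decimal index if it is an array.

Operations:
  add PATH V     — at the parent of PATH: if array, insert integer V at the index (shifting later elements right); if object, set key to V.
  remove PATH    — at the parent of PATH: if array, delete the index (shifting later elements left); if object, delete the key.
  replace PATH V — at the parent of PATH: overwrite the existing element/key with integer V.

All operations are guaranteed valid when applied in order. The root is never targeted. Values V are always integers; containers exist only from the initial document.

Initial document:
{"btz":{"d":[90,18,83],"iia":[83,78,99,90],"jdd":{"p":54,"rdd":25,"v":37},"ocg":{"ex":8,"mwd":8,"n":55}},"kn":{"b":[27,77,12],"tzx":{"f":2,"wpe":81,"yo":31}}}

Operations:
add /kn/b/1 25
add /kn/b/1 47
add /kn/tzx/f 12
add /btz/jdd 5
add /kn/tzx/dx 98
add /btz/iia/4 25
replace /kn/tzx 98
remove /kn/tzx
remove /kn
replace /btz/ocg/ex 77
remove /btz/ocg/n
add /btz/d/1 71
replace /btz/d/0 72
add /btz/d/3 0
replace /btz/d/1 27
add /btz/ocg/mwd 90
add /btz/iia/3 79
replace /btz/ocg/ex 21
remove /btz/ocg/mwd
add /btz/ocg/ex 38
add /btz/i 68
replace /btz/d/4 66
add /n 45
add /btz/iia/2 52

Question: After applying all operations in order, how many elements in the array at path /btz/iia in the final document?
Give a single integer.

After op 1 (add /kn/b/1 25): {"btz":{"d":[90,18,83],"iia":[83,78,99,90],"jdd":{"p":54,"rdd":25,"v":37},"ocg":{"ex":8,"mwd":8,"n":55}},"kn":{"b":[27,25,77,12],"tzx":{"f":2,"wpe":81,"yo":31}}}
After op 2 (add /kn/b/1 47): {"btz":{"d":[90,18,83],"iia":[83,78,99,90],"jdd":{"p":54,"rdd":25,"v":37},"ocg":{"ex":8,"mwd":8,"n":55}},"kn":{"b":[27,47,25,77,12],"tzx":{"f":2,"wpe":81,"yo":31}}}
After op 3 (add /kn/tzx/f 12): {"btz":{"d":[90,18,83],"iia":[83,78,99,90],"jdd":{"p":54,"rdd":25,"v":37},"ocg":{"ex":8,"mwd":8,"n":55}},"kn":{"b":[27,47,25,77,12],"tzx":{"f":12,"wpe":81,"yo":31}}}
After op 4 (add /btz/jdd 5): {"btz":{"d":[90,18,83],"iia":[83,78,99,90],"jdd":5,"ocg":{"ex":8,"mwd":8,"n":55}},"kn":{"b":[27,47,25,77,12],"tzx":{"f":12,"wpe":81,"yo":31}}}
After op 5 (add /kn/tzx/dx 98): {"btz":{"d":[90,18,83],"iia":[83,78,99,90],"jdd":5,"ocg":{"ex":8,"mwd":8,"n":55}},"kn":{"b":[27,47,25,77,12],"tzx":{"dx":98,"f":12,"wpe":81,"yo":31}}}
After op 6 (add /btz/iia/4 25): {"btz":{"d":[90,18,83],"iia":[83,78,99,90,25],"jdd":5,"ocg":{"ex":8,"mwd":8,"n":55}},"kn":{"b":[27,47,25,77,12],"tzx":{"dx":98,"f":12,"wpe":81,"yo":31}}}
After op 7 (replace /kn/tzx 98): {"btz":{"d":[90,18,83],"iia":[83,78,99,90,25],"jdd":5,"ocg":{"ex":8,"mwd":8,"n":55}},"kn":{"b":[27,47,25,77,12],"tzx":98}}
After op 8 (remove /kn/tzx): {"btz":{"d":[90,18,83],"iia":[83,78,99,90,25],"jdd":5,"ocg":{"ex":8,"mwd":8,"n":55}},"kn":{"b":[27,47,25,77,12]}}
After op 9 (remove /kn): {"btz":{"d":[90,18,83],"iia":[83,78,99,90,25],"jdd":5,"ocg":{"ex":8,"mwd":8,"n":55}}}
After op 10 (replace /btz/ocg/ex 77): {"btz":{"d":[90,18,83],"iia":[83,78,99,90,25],"jdd":5,"ocg":{"ex":77,"mwd":8,"n":55}}}
After op 11 (remove /btz/ocg/n): {"btz":{"d":[90,18,83],"iia":[83,78,99,90,25],"jdd":5,"ocg":{"ex":77,"mwd":8}}}
After op 12 (add /btz/d/1 71): {"btz":{"d":[90,71,18,83],"iia":[83,78,99,90,25],"jdd":5,"ocg":{"ex":77,"mwd":8}}}
After op 13 (replace /btz/d/0 72): {"btz":{"d":[72,71,18,83],"iia":[83,78,99,90,25],"jdd":5,"ocg":{"ex":77,"mwd":8}}}
After op 14 (add /btz/d/3 0): {"btz":{"d":[72,71,18,0,83],"iia":[83,78,99,90,25],"jdd":5,"ocg":{"ex":77,"mwd":8}}}
After op 15 (replace /btz/d/1 27): {"btz":{"d":[72,27,18,0,83],"iia":[83,78,99,90,25],"jdd":5,"ocg":{"ex":77,"mwd":8}}}
After op 16 (add /btz/ocg/mwd 90): {"btz":{"d":[72,27,18,0,83],"iia":[83,78,99,90,25],"jdd":5,"ocg":{"ex":77,"mwd":90}}}
After op 17 (add /btz/iia/3 79): {"btz":{"d":[72,27,18,0,83],"iia":[83,78,99,79,90,25],"jdd":5,"ocg":{"ex":77,"mwd":90}}}
After op 18 (replace /btz/ocg/ex 21): {"btz":{"d":[72,27,18,0,83],"iia":[83,78,99,79,90,25],"jdd":5,"ocg":{"ex":21,"mwd":90}}}
After op 19 (remove /btz/ocg/mwd): {"btz":{"d":[72,27,18,0,83],"iia":[83,78,99,79,90,25],"jdd":5,"ocg":{"ex":21}}}
After op 20 (add /btz/ocg/ex 38): {"btz":{"d":[72,27,18,0,83],"iia":[83,78,99,79,90,25],"jdd":5,"ocg":{"ex":38}}}
After op 21 (add /btz/i 68): {"btz":{"d":[72,27,18,0,83],"i":68,"iia":[83,78,99,79,90,25],"jdd":5,"ocg":{"ex":38}}}
After op 22 (replace /btz/d/4 66): {"btz":{"d":[72,27,18,0,66],"i":68,"iia":[83,78,99,79,90,25],"jdd":5,"ocg":{"ex":38}}}
After op 23 (add /n 45): {"btz":{"d":[72,27,18,0,66],"i":68,"iia":[83,78,99,79,90,25],"jdd":5,"ocg":{"ex":38}},"n":45}
After op 24 (add /btz/iia/2 52): {"btz":{"d":[72,27,18,0,66],"i":68,"iia":[83,78,52,99,79,90,25],"jdd":5,"ocg":{"ex":38}},"n":45}
Size at path /btz/iia: 7

Answer: 7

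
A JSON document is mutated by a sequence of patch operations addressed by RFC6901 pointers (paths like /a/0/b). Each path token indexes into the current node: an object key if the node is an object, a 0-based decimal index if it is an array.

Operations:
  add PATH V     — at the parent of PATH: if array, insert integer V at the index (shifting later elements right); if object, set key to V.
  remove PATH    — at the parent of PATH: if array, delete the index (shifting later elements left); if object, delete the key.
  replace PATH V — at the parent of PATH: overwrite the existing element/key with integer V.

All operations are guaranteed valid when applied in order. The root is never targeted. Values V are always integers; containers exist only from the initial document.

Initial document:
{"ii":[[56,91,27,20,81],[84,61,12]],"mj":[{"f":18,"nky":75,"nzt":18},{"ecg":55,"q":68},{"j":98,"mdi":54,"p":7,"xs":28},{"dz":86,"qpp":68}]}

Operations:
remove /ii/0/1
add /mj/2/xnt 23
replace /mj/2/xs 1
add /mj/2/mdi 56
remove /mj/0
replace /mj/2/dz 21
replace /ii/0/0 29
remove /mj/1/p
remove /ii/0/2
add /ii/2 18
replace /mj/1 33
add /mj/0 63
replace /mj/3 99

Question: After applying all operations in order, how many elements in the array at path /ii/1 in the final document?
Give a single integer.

After op 1 (remove /ii/0/1): {"ii":[[56,27,20,81],[84,61,12]],"mj":[{"f":18,"nky":75,"nzt":18},{"ecg":55,"q":68},{"j":98,"mdi":54,"p":7,"xs":28},{"dz":86,"qpp":68}]}
After op 2 (add /mj/2/xnt 23): {"ii":[[56,27,20,81],[84,61,12]],"mj":[{"f":18,"nky":75,"nzt":18},{"ecg":55,"q":68},{"j":98,"mdi":54,"p":7,"xnt":23,"xs":28},{"dz":86,"qpp":68}]}
After op 3 (replace /mj/2/xs 1): {"ii":[[56,27,20,81],[84,61,12]],"mj":[{"f":18,"nky":75,"nzt":18},{"ecg":55,"q":68},{"j":98,"mdi":54,"p":7,"xnt":23,"xs":1},{"dz":86,"qpp":68}]}
After op 4 (add /mj/2/mdi 56): {"ii":[[56,27,20,81],[84,61,12]],"mj":[{"f":18,"nky":75,"nzt":18},{"ecg":55,"q":68},{"j":98,"mdi":56,"p":7,"xnt":23,"xs":1},{"dz":86,"qpp":68}]}
After op 5 (remove /mj/0): {"ii":[[56,27,20,81],[84,61,12]],"mj":[{"ecg":55,"q":68},{"j":98,"mdi":56,"p":7,"xnt":23,"xs":1},{"dz":86,"qpp":68}]}
After op 6 (replace /mj/2/dz 21): {"ii":[[56,27,20,81],[84,61,12]],"mj":[{"ecg":55,"q":68},{"j":98,"mdi":56,"p":7,"xnt":23,"xs":1},{"dz":21,"qpp":68}]}
After op 7 (replace /ii/0/0 29): {"ii":[[29,27,20,81],[84,61,12]],"mj":[{"ecg":55,"q":68},{"j":98,"mdi":56,"p":7,"xnt":23,"xs":1},{"dz":21,"qpp":68}]}
After op 8 (remove /mj/1/p): {"ii":[[29,27,20,81],[84,61,12]],"mj":[{"ecg":55,"q":68},{"j":98,"mdi":56,"xnt":23,"xs":1},{"dz":21,"qpp":68}]}
After op 9 (remove /ii/0/2): {"ii":[[29,27,81],[84,61,12]],"mj":[{"ecg":55,"q":68},{"j":98,"mdi":56,"xnt":23,"xs":1},{"dz":21,"qpp":68}]}
After op 10 (add /ii/2 18): {"ii":[[29,27,81],[84,61,12],18],"mj":[{"ecg":55,"q":68},{"j":98,"mdi":56,"xnt":23,"xs":1},{"dz":21,"qpp":68}]}
After op 11 (replace /mj/1 33): {"ii":[[29,27,81],[84,61,12],18],"mj":[{"ecg":55,"q":68},33,{"dz":21,"qpp":68}]}
After op 12 (add /mj/0 63): {"ii":[[29,27,81],[84,61,12],18],"mj":[63,{"ecg":55,"q":68},33,{"dz":21,"qpp":68}]}
After op 13 (replace /mj/3 99): {"ii":[[29,27,81],[84,61,12],18],"mj":[63,{"ecg":55,"q":68},33,99]}
Size at path /ii/1: 3

Answer: 3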